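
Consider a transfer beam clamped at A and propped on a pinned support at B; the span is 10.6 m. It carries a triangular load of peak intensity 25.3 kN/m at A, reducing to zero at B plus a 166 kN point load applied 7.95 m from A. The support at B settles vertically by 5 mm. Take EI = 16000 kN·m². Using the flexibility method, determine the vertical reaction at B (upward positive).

R_B = 131.7 kN

Choose R_B as the redundant. The primary structure is the cantilever fixed at A.
Free-end deflection of the primary structure under the applied loading (downward +):
  triangular load, peak 25.3 at the fixed end: w₀L⁴/(30EI) = 10647/EI
  point load 166 at a = 7.95: Pa²(3L − a)/(6EI) = 41704/EI
  δ_0 = 52351/EI
Tip deflection under a unit load at B: L³/(3EI) = 397/EI.
With EI = 16000 kN·m²: δ_0 = 3.2719 m and δ_{BB} = 0.024813 m/kN.
Compatibility — the beam at B must follow the support down by 0.005 m: δ_0 − R_B·δ_{BB} = 0.005, so R_B = (3.2719 − 0.005)/0.024813 = 131.7 kN.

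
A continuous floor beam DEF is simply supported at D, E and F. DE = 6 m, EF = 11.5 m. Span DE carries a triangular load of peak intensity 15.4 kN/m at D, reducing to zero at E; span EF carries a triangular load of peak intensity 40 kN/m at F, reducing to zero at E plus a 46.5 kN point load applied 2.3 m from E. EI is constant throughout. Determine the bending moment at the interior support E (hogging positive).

Take M_E as the redundant. Released structure: two simple spans DE and EF with a hinge at E.
End slopes at the hinge E, treating each span as simply supported:
  span DE: triangular load, peak 15.4: 7w₀L³/(360EI) = 64.68/EI
  span EF: triangular load, peak 40: 7w₀L³/(360EI) = 1183/EI
  span EF: point load 46.5 at a = 2.3: Pab(L + b)/(6LEI) = 295.2/EI
  relative rotation θ_0 = (64.68 + 1478)/EI = 1543/EI
A unit hogging moment at E produces rotation L₁/(3EI) + L₂/(3EI) = 5.833/EI.
Compatibility: M_E·(L₁+L₂)/(3EI) = θ_0, giving M_E = 264.5 kN·m (hogging).

M_E = 264.5 kN·m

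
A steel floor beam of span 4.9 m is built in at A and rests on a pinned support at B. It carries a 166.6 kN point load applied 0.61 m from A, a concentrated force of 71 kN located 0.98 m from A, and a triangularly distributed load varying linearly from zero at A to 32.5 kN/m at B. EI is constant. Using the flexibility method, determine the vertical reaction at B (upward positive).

Remove the prop at B; the released (primary) structure is a cantilever built in at A.
Downward deflection at the released point B due to the loads:
  point load 166.6 at a = 0.61: Pa²(3L − a)/(6EI) = 145.6/EI
  point load 71 at a = 0.98: Pa²(3L − a)/(6EI) = 155.9/EI
  triangular load, peak 32.5 at the free end: 11w₀L⁴/(120EI) = 1717/EI
  δ_0 = 2019/EI
Flexibility coefficient — unit upward force at B: δ_{BB} = L³/(3EI) = 39.22/EI.
The prop prevents deflection at B: R_B = δ_0/δ_{BB} = 2019/39.22 = 51.48 kN.

R_B = 51.48 kN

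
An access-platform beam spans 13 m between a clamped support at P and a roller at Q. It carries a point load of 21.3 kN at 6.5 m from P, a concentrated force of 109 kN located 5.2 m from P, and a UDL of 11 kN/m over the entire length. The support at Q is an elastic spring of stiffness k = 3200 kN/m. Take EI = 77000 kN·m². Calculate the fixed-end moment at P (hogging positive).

M_P = 590.7 kN·m

Take the reaction at Q as the redundant and release it; the primary structure is a cantilever fixed at P.
Deflection at Q on the released cantilever, summing each load's contribution:
  point load 21.3 at a = 6.5: Pa²(3L − a)/(6EI) = 4875/EI
  point load 109 at a = 5.2: Pa²(3L − a)/(6EI) = 16603/EI
  UDL 11: wL⁴/(8EI) = 39271/EI
  δ_0 = 60749/EI
Tip deflection under a unit load at Q: L³/(3EI) = 732.3/EI.
With EI = 77000 kN·m²: δ_0 = 0.78895 m and δ_{QQ} = 0.009511 m/kN.
Compatibility — the spring shortens by R_Q/k under the reaction it provides: δ_0 − R_Q·δ_{QQ} = R_Q/k. With 1/k = 0.000313 m/kN, R_Q = δ_0 / (δ_{QQ} + 1/k) = 0.78895 / (0.009511 + 0.000313) = 80.31 kN.
Moment equilibrium about P: M_P = Σ(load moments about P) − R_Q·L = 1635 − 80.31×13 = 590.7 kN·m.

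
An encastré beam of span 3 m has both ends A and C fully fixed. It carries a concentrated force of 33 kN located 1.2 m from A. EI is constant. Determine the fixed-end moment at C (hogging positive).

Release both end moments; the primary structure is a simply-supported span AC with redundants M_A and M_C.
End rotations of the released simple span under the applied load (×1/EI):
  at A: point load 33 at a = 1.2: Pab(L + b)/(6LEI) = 19.01/EI
  at C: point load 33 at a = 1.2: Pab(L + a)/(6LEI) = 16.63/EI
  θ_A0 = 19.01/EI,  θ_C0 = 16.63/EI
Flexibility coefficients: a unit moment at one end gives L/(3EI) there and L/(6EI) at the far end, so f₁₁ = f₂₂ = 1/EI and f₁₂ = f₂₁ = 0.5/EI.
Compatibility — zero rotation at each built-in end:
  1 M_A + 0.5 M_C = 19.01
  0.5 M_A + 1 M_C = 16.63
Solving the pair gives M_A = 14.26 kN·m and M_C = 9.504 kN·m (hogging).

M_C = 9.504 kN·m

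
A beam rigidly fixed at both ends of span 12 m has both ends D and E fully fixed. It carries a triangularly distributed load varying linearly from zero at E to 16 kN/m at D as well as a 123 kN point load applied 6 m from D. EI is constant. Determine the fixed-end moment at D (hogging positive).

Take the two fixed-end moments M_D, M_E as redundants; the released structure is the simple span DE.
On the primary (simply-supported) span, the end slopes from the loading are:
  at D: triangular load, peak 16: w₀L³/(45EI) = 614.4/EI
  at E: triangular load, peak 16: 7w₀L³/(360EI) = 537.6/EI
  at D: point load 123 at a = 6: Pab(L + b)/(6LEI) = 1107/EI
  at E: point load 123 at a = 6: Pab(L + a)/(6LEI) = 1107/EI
  θ_D0 = 1721/EI,  θ_E0 = 1645/EI
Flexibility coefficients: a unit moment at one end gives L/(3EI) there and L/(6EI) at the far end, so f₁₁ = f₂₂ = 4/EI and f₁₂ = f₂₁ = 2/EI.
Compatibility — zero rotation at each built-in end:
  4 M_D + 2 M_E = 1721
  2 M_D + 4 M_E = 1645
Solving the pair gives M_D = 299.7 kN·m and M_E = 261.3 kN·m (hogging).

M_D = 299.7 kN·m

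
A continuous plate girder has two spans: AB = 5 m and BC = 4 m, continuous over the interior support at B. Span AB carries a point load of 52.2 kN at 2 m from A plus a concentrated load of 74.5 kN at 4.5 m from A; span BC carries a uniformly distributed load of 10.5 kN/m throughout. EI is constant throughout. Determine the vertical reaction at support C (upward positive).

R_C = 8.153 kN

Take M_B as the redundant. Released structure: two simple spans AB and BC with a hinge at B.
End slopes at the hinge B, treating each span as simply supported:
  span AB: point load 52.2 at a = 2: Pab(L + a)/(6LEI) = 73.08/EI
  span AB: point load 74.5 at a = 4.5: Pab(L + a)/(6LEI) = 53.08/EI
  span BC: UDL 10.5: wL³/(24EI) = 28/EI
  relative rotation θ_0 = (126.2 + 28)/EI = 154.2/EI
A unit hogging moment at B produces rotation L₁/(3EI) + L₂/(3EI) = 3/EI.
Slope continuity at B: θ_0 = M_B·3/EI, so M_B = 154.2/3 = 51.39 kN·m (hogging).
Span BC, ΣM about C: R_B^{BC}·4 = 84 + 51.39, so R_B^{BC} = 33.85 kN and R_C = 42 − 33.85 = 8.153 kN.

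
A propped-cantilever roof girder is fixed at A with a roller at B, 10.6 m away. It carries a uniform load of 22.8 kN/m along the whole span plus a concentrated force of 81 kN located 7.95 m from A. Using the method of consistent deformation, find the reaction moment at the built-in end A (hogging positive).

M_A = 420.8 kN·m

Remove the prop at B; the released (primary) structure is a cantilever built in at A.
Primary-structure tip deflection at B by superposition:
  UDL 22.8: wL⁴/(8EI) = 35981/EI
  point load 81 at a = 7.95: Pa²(3L − a)/(6EI) = 20350/EI
  δ_0 = 56330/EI
Flexibility coefficient — unit upward force at B: δ_{BB} = L³/(3EI) = 397/EI.
Compatibility at B: δ_0 − R_B·δ_{BB} = 0, so R_B = 56330/397 = 141.9 kN.
Moment equilibrium about A: M_A = Σ(load moments about A) − R_B·L = 1925 − 141.9×10.6 = 420.8 kN·m.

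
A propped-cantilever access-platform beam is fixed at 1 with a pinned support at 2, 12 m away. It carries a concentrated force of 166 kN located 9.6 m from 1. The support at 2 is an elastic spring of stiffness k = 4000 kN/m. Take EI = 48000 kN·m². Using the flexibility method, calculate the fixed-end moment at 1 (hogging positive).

M_1 = 219.9 kN·m

Take the reaction at 2 as the redundant and release it; the primary structure is a cantilever fixed at 1.
Primary-structure tip deflection at 2 by superposition:
  point load 166 at a = 9.6: Pa²(3L − a)/(6EI) = 67314/EI
Tip deflection under a unit load at 2: L³/(3EI) = 576/EI.
With EI = 48000 kN·m²: δ_0 = 1.4024 m and δ_{22} = 0.012 m/kN.
Compatibility — the spring shortens by R_2/k under the reaction it provides: δ_0 − R_2·δ_{22} = R_2/k. With 1/k = 0.00025 m/kN, R_2 = δ_0 / (δ_{22} + 1/k) = 1.4024 / (0.012 + 0.00025) = 114.5 kN.
Moment equilibrium about 1: M_1 = Σ(load moments about 1) − R_2·L = 1594 − 114.5×12 = 219.9 kN·m.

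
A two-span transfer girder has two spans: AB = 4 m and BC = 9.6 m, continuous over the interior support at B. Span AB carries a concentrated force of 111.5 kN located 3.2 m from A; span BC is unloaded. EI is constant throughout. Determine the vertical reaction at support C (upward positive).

R_C = -1.968 kN

Release continuity at B by inserting a hinge; the redundant is the internal moment M_B. The primary structure is two simply-supported spans AB and BC.
Discontinuity in slope at B on the released structure — sum the simple-span end rotations:
  span AB: point load 111.5 at a = 3.2: Pab(L + a)/(6LEI) = 85.63/EI
  relative rotation θ_0 = (85.63 + 0)/EI = 85.63/EI
A unit hogging moment at B produces rotation L₁/(3EI) + L₂/(3EI) = 4.533/EI.
Compatibility: M_B·(L₁+L₂)/(3EI) = θ_0, giving M_B = 18.89 kN·m (hogging).
Span BC, ΣM about C: R_B^{BC}·9.6 = 0 + 18.89, so R_B^{BC} = 1.968 kN and R_C = 0 − 1.968 = -1.968 kN.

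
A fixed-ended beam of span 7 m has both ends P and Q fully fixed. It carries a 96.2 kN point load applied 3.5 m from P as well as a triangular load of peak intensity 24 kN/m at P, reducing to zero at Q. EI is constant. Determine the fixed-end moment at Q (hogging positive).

M_Q = 123.4 kN·m

Take the two fixed-end moments M_P, M_Q as redundants; the released structure is the simple span PQ.
Simple-span end rotations at P and Q under the given loads:
  at P: point load 96.2 at a = 3.5: Pab(L + b)/(6LEI) = 294.6/EI
  at Q: point load 96.2 at a = 3.5: Pab(L + a)/(6LEI) = 294.6/EI
  at P: triangular load, peak 24: w₀L³/(45EI) = 182.9/EI
  at Q: triangular load, peak 24: 7w₀L³/(360EI) = 160.1/EI
  θ_P0 = 477.5/EI,  θ_Q0 = 454.7/EI
Flexibility coefficients: a unit moment at one end gives L/(3EI) there and L/(6EI) at the far end, so f₁₁ = f₂₂ = 2.333/EI and f₁₂ = f₂₁ = 1.167/EI.
Compatibility — zero rotation at each built-in end:
  2.333 M_P + 1.167 M_Q = 477.5
  1.167 M_P + 2.333 M_Q = 454.7
Solving the pair gives M_P = 143 kN·m and M_Q = 123.4 kN·m (hogging).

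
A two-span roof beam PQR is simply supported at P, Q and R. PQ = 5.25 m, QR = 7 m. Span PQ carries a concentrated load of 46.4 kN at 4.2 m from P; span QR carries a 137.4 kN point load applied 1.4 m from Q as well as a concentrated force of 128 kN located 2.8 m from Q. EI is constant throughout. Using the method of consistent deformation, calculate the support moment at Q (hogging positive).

M_Q = 192.5 kN·m

Insert a hinge at Q; M_Q is the redundant, and each span becomes simply supported.
End slopes at the hinge Q, treating each span as simply supported:
  span PQ: point load 46.4 at a = 4.2: Pab(L + a)/(6LEI) = 61.39/EI
  span QR: point load 137.4 at a = 1.4: Pab(L + b)/(6LEI) = 323.2/EI
  span QR: point load 128 at a = 2.8: Pab(L + b)/(6LEI) = 401.4/EI
  relative rotation θ_0 = (61.39 + 724.6)/EI = 786/EI
A unit hogging moment at Q produces rotation L₁/(3EI) + L₂/(3EI) = 4.083/EI.
Compatibility: M_Q·(L₁+L₂)/(3EI) = θ_0, giving M_Q = 192.5 kN·m (hogging).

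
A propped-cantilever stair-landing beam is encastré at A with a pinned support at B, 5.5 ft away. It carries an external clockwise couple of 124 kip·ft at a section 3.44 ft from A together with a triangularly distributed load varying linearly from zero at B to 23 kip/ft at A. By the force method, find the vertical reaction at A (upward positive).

R_A = 21.53 kip

Release the roller at B. Primary structure: cantilever fixed at A.
Primary-structure tip deflection at B by superposition:
  clockwise couple 124 at a = 3.44: M₀a(2L − a)/(2EI) = 1612/EI
  triangular load, peak 23 at the fixed end: w₀L⁴/(30EI) = 701.5/EI
  δ_0 = 2314/EI
Tip deflection under a unit load at B: L³/(3EI) = 55.46/EI.
The prop prevents deflection at B: R_B = δ_0/δ_{BB} = 2314/55.46 = 41.72 kip.
Vertical equilibrium: R_A = ΣP − R_B = 63.25 − 41.72 = 21.53 kip.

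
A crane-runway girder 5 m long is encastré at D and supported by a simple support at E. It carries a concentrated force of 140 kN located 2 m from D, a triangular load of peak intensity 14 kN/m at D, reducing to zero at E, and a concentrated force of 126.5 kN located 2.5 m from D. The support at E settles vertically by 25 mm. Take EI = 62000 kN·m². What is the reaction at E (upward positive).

Take the reaction at E as the redundant and release it; the primary structure is a cantilever fixed at D.
Deflection at E on the released cantilever, summing each load's contribution:
  point load 140 at a = 2: Pa²(3L − a)/(6EI) = 1213/EI
  triangular load, peak 14 at the fixed end: w₀L⁴/(30EI) = 291.7/EI
  point load 126.5 at a = 2.5: Pa²(3L − a)/(6EI) = 1647/EI
  δ_0 = 3152/EI
Flexibility coefficient — unit upward force at E: δ_{EE} = L³/(3EI) = 41.67/EI.
With EI = 62000 kN·m²: δ_0 = 0.050841 m and δ_{EE} = 0.000672 m/kN.
Compatibility — the beam at E must follow the support down by 0.025 m: δ_0 − R_E·δ_{EE} = 0.025, so R_E = (0.050841 − 0.025)/0.000672 = 38.45 kN.

R_E = 38.45 kN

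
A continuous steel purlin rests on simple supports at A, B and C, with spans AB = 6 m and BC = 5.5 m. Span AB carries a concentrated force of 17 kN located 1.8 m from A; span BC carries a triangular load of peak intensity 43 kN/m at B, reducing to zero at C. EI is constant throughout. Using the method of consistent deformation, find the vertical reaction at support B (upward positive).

R_B = 100.9 kN

Take M_B as the redundant. Released structure: two simple spans AB and BC with a hinge at B.
Rotations at B on the released spans (each span's end-slope, ×1/EI):
  span AB: point load 17 at a = 1.8: Pab(L + a)/(6LEI) = 27.85/EI
  span BC: triangular load, peak 43: w₀L³/(45EI) = 159/EI
  relative rotation θ_0 = (27.85 + 159)/EI = 186.8/EI
A unit hogging moment at B produces rotation L₁/(3EI) + L₂/(3EI) = 3.833/EI.
Slope continuity at B: θ_0 = M_B·3.833/EI, so M_B = 186.8/3.833 = 48.74 kN·m (hogging).
Span AB, ΣM about A with M_B applied at B: R_B^{AB}·6 = 30.6 + 48.74, so R_B^{AB} = 13.22 kN and R_A = 17 − 13.22 = 3.777 kN.
Span BC, ΣM about C: R_B^{BC}·5.5 = 433.6 + 48.74, so R_B^{BC} = 87.69 kN and R_C = 118.2 − 87.69 = 30.56 kN.
R_B = 13.22 + 87.69 = 100.9 kN.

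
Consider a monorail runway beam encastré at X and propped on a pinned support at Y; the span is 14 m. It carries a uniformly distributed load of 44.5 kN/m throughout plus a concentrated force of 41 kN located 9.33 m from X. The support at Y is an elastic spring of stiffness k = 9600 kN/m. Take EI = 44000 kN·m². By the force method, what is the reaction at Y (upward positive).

R_Y = 253.6 kN

Remove the prop at Y; the released (primary) structure is a cantilever built in at X.
Deflection at Y on the released cantilever, summing each load's contribution:
  UDL 44.5: wL⁴/(8EI) = 213689/EI
  point load 41 at a = 9.33: Pa²(3L − a)/(6EI) = 19433/EI
  δ_0 = 233122/EI
Flexibility coefficient — unit upward force at Y: δ_{YY} = L³/(3EI) = 914.7/EI.
With EI = 44000 kN·m²: δ_0 = 5.2982 m and δ_{YY} = 0.020788 m/kN.
Compatibility — the spring shortens by R_Y/k under the reaction it provides: δ_0 − R_Y·δ_{YY} = R_Y/k. With 1/k = 0.000104 m/kN, R_Y = δ_0 / (δ_{YY} + 1/k) = 5.2982 / (0.020788 + 0.000104) = 253.6 kN.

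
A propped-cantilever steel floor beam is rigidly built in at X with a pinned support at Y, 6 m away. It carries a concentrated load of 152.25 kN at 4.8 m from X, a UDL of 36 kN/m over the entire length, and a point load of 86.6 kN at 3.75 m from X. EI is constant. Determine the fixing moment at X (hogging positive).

M_X = 333.4 kN·m

Remove the prop at Y; the released (primary) structure is a cantilever built in at X.
Downward deflection at the released point Y due to the loads:
  point load 152.25 at a = 4.8: Pa²(3L − a)/(6EI) = 7717/EI
  UDL 36: wL⁴/(8EI) = 5832/EI
  point load 86.6 at a = 3.75: Pa²(3L − a)/(6EI) = 2892/EI
  δ_0 = 16442/EI
Tip deflection under a unit load at Y: L³/(3EI) = 72/EI.
The prop prevents deflection at Y: R_Y = δ_0/δ_{YY} = 16442/72 = 228.4 kN.
Moment equilibrium about X: M_X = Σ(load moments about X) − R_Y·L = 1704 − 228.4×6 = 333.4 kN·m.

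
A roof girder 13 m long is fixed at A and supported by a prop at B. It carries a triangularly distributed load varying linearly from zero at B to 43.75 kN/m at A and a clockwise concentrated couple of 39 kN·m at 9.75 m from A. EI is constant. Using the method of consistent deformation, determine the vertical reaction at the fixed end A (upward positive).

R_A = 223.3 kN

Choose R_B as the redundant. The primary structure is the cantilever fixed at A.
Free-end deflection of the primary structure under the applied loading (downward +):
  triangular load, peak 43.75 at the fixed end: w₀L⁴/(30EI) = 41651/EI
  clockwise couple 39 at a = 9.75: M₀a(2L − a)/(2EI) = 3090/EI
  δ_0 = 44741/EI
Flexibility coefficient — unit upward force at B: δ_{BB} = L³/(3EI) = 732.3/EI.
The prop prevents deflection at B: R_B = δ_0/δ_{BB} = 44741/732.3 = 61.09 kN.
Vertical equilibrium: R_A = ΣP − R_B = 284.4 − 61.09 = 223.3 kN.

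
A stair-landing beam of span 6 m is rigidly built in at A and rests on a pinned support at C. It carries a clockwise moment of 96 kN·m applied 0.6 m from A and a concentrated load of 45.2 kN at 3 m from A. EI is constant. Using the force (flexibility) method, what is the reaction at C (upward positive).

R_C = 18.68 kN

Release the roller at C. Primary structure: cantilever fixed at A.
Downward deflection at the released point C due to the loads:
  clockwise couple 96 at a = 0.6: M₀a(2L − a)/(2EI) = 328.3/EI
  point load 45.2 at a = 3: Pa²(3L − a)/(6EI) = 1017/EI
  δ_0 = 1345/EI
Tip deflection under a unit load at C: L³/(3EI) = 72/EI.
Compatibility at C: δ_0 − R_C·δ_{CC} = 0, so R_C = 1345/72 = 18.68 kN.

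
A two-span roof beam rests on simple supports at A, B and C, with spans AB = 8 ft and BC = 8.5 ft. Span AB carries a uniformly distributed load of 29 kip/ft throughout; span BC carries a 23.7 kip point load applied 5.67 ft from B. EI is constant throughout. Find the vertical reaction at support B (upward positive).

R_B = 154.9 kip

Take M_B as the redundant. Released structure: two simple spans AB and BC with a hinge at B.
Discontinuity in slope at B on the released structure — sum the simple-span end rotations:
  span AB: UDL 29: wL³/(24EI) = 618.7/EI
  span BC: point load 23.7 at a = 5.67: Pab(L + b)/(6LEI) = 84.48/EI
  relative rotation θ_0 = (618.7 + 84.48)/EI = 703.2/EI
A unit hogging moment at B produces rotation L₁/(3EI) + L₂/(3EI) = 5.5/EI.
Compatibility: M_B·(L₁+L₂)/(3EI) = θ_0, giving M_B = 127.8 kip·ft (hogging).
Span AB, ΣM about A with M_B applied at B: R_B^{AB}·8 = 928 + 127.8, so R_B^{AB} = 132 kip and R_A = 232 − 132 = 100 kip.
Span BC, ΣM about C: R_B^{BC}·8.5 = 67.07 + 127.8, so R_B^{BC} = 22.93 kip and R_C = 23.7 − 22.93 = 0.7686 kip.
R_B = 132 + 22.93 = 154.9 kip.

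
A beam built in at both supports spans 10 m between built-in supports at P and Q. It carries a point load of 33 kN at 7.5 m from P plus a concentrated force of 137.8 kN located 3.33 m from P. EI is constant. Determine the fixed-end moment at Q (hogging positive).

Release both end moments; the primary structure is a simply-supported span PQ with redundants M_P and M_Q.
End rotations of the released simple span under the applied load (×1/EI):
  at P: point load 33 at a = 7.5: Pab(L + b)/(6LEI) = 128.9/EI
  at Q: point load 33 at a = 7.5: Pab(L + a)/(6LEI) = 180.5/EI
  at P: point load 137.8 at a = 3.33: Pab(L + b)/(6LEI) = 850.4/EI
  at Q: point load 137.8 at a = 3.33: Pab(L + a)/(6LEI) = 680/EI
  θ_P0 = 979.3/EI,  θ_Q0 = 860.5/EI
Flexibility coefficients: a unit moment at one end gives L/(3EI) there and L/(6EI) at the far end, so f₁₁ = f₂₂ = 3.333/EI and f₁₂ = f₂₁ = 1.667/EI.
Compatibility — zero rotation at each built-in end:
  3.333 M_P + 1.667 M_Q = 979.3
  1.667 M_P + 3.333 M_Q = 860.5
Solving the pair gives M_P = 219.6 kN·m and M_Q = 148.3 kN·m (hogging).

M_Q = 148.3 kN·m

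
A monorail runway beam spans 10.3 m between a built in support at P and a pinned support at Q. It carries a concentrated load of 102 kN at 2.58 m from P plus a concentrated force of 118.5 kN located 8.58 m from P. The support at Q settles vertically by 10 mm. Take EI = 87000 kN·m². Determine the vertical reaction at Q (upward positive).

R_Q = 95.5 kN

Take the reaction at Q as the redundant and release it; the primary structure is a cantilever fixed at P.
Downward deflection at the released point Q due to the loads:
  point load 102 at a = 2.58: Pa²(3L − a)/(6EI) = 3205/EI
  point load 118.5 at a = 8.58: Pa²(3L − a)/(6EI) = 32452/EI
  δ_0 = 35656/EI
Tip deflection under a unit load at Q: L³/(3EI) = 364.2/EI.
With EI = 87000 kN·m²: δ_0 = 0.40984 m and δ_{QQ} = 0.004187 m/kN.
Compatibility — the beam at Q must follow the support down by 0.01 m: δ_0 − R_Q·δ_{QQ} = 0.01, so R_Q = (0.40984 − 0.01)/0.004187 = 95.5 kN.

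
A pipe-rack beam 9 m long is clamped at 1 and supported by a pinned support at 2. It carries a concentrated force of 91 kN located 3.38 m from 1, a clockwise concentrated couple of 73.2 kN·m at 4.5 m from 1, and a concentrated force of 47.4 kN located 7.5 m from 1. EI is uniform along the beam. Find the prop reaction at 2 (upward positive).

R_2 = 61.65 kN

Choose R_2 as the redundant. The primary structure is the cantilever fixed at 1.
Free-end deflection of the primary structure under the applied loading (downward +):
  point load 91 at a = 3.38: Pa²(3L − a)/(6EI) = 4093/EI
  clockwise couple 73.2 at a = 4.5: M₀a(2L − a)/(2EI) = 2223/EI
  point load 47.4 at a = 7.5: Pa²(3L − a)/(6EI) = 8665/EI
  δ_0 = 14981/EI
Tip deflection under a unit load at 2: L³/(3EI) = 243/EI.
The prop prevents deflection at 2: R_2 = δ_0/δ_{22} = 14981/243 = 61.65 kN.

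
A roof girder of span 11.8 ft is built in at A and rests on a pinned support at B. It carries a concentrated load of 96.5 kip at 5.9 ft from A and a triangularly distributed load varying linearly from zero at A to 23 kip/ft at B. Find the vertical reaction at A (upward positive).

Take the reaction at B as the redundant and release it; the primary structure is a cantilever fixed at A.
Deflection at B on the released cantilever, summing each load's contribution:
  point load 96.5 at a = 5.9: Pa²(3L − a)/(6EI) = 16516/EI
  triangular load, peak 23 at the free end: 11w₀L⁴/(120EI) = 40876/EI
  δ_0 = 57392/EI
Tip deflection under a unit load at B: L³/(3EI) = 547.7/EI.
The prop prevents deflection at B: R_B = δ_0/δ_{BB} = 57392/547.7 = 104.8 kip.
Vertical equilibrium: R_A = ΣP − R_B = 232.2 − 104.8 = 127.4 kip.

R_A = 127.4 kip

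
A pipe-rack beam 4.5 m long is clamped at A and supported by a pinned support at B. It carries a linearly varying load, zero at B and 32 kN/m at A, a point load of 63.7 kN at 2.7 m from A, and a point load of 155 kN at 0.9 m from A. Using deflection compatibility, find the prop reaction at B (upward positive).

R_B = 50.6 kN

Take the reaction at B as the redundant and release it; the primary structure is a cantilever fixed at A.
Free-end deflection of the primary structure under the applied loading (downward +):
  triangular load, peak 32 at the fixed end: w₀L⁴/(30EI) = 437.4/EI
  point load 63.7 at a = 2.7: Pa²(3L − a)/(6EI) = 835.9/EI
  point load 155 at a = 0.9: Pa²(3L − a)/(6EI) = 263.7/EI
  δ_0 = 1537/EI
Tip deflection under a unit load at B: L³/(3EI) = 30.38/EI.
Compatibility at B: δ_0 − R_B·δ_{BB} = 0, so R_B = 1537/30.38 = 50.6 kN.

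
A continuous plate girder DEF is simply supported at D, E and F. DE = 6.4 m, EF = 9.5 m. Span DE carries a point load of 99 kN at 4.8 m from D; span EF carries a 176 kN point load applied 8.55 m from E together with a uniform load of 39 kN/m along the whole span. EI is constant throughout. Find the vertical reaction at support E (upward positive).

R_E = 369.7 kN

Take M_E as the redundant. Released structure: two simple spans DE and EF with a hinge at E.
Discontinuity in slope at E on the released structure — sum the simple-span end rotations:
  span DE: point load 99 at a = 4.8: Pab(L + a)/(6LEI) = 221.8/EI
  span EF: point load 176 at a = 8.55: Pab(L + b)/(6LEI) = 262.1/EI
  span EF: UDL 39: wL³/(24EI) = 1393/EI
  relative rotation θ_0 = (221.8 + 1655)/EI = 1877/EI
A unit hogging moment at E produces rotation L₁/(3EI) + L₂/(3EI) = 5.3/EI.
Slope continuity at E: θ_0 = M_E·5.3/EI, so M_E = 1877/5.3 = 354.2 kN·m (hogging).
Span DE, ΣM about D with M_E applied at E: R_E^{DE}·6.4 = 475.2 + 354.2, so R_E^{DE} = 129.6 kN and R_D = 99 − 129.6 = -30.59 kN.
Span EF, ΣM about F: R_E^{EF}·9.5 = 1927 + 354.2, so R_E^{EF} = 240.1 kN and R_F = 546.5 − 240.1 = 306.4 kN.
R_E = 129.6 + 240.1 = 369.7 kN.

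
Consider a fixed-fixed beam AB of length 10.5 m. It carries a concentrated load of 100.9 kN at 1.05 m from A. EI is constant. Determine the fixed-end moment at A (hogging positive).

M_A = 85.82 kN·m

Release both end moments; the primary structure is a simply-supported span AB with redundants M_A and M_B.
Simple-span end rotations at A and B under the given loads:
  at A: point load 100.9 at a = 1.05: Pab(L + b)/(6LEI) = 317/EI
  at B: point load 100.9 at a = 1.05: Pab(L + a)/(6LEI) = 183.5/EI
  θ_A0 = 317/EI,  θ_B0 = 183.5/EI
Flexibility coefficients: a unit moment at one end gives L/(3EI) there and L/(6EI) at the far end, so f₁₁ = f₂₂ = 3.5/EI and f₁₂ = f₂₁ = 1.75/EI.
Compatibility — zero rotation at each built-in end:
  3.5 M_A + 1.75 M_B = 317
  1.75 M_A + 3.5 M_B = 183.5
Solving the pair gives M_A = 85.82 kN·m and M_B = 9.535 kN·m (hogging).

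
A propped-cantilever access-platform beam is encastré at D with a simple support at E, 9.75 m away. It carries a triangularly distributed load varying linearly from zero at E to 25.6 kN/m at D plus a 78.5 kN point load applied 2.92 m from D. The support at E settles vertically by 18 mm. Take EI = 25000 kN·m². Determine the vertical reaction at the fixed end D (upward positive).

R_D = 170.3 kN

Release the roller at E. Primary structure: cantilever fixed at D.
Downward deflection at the released point E due to the loads:
  triangular load, peak 25.6 at the fixed end: w₀L⁴/(30EI) = 7711/EI
  point load 78.5 at a = 2.92: Pa²(3L − a)/(6EI) = 2937/EI
  δ_0 = 10649/EI
Flexibility coefficient — unit upward force at E: δ_{EE} = L³/(3EI) = 309/EI.
With EI = 25000 kN·m²: δ_0 = 0.42595 m and δ_{EE} = 0.012358 m/kN.
Compatibility — the beam at E must follow the support down by 0.018 m: δ_0 − R_E·δ_{EE} = 0.018, so R_E = (0.42595 − 0.018)/0.012358 = 33.01 kN.
Vertical equilibrium: R_D = ΣP − R_E = 203.3 − 33.01 = 170.3 kN.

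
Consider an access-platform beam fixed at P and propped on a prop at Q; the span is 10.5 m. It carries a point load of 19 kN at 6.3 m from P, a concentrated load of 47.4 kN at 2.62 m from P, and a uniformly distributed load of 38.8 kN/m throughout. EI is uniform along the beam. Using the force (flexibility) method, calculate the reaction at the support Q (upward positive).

Take the reaction at Q as the redundant and release it; the primary structure is a cantilever fixed at P.
Deflection at Q on the released cantilever, summing each load's contribution:
  point load 19 at a = 6.3: Pa²(3L − a)/(6EI) = 3167/EI
  point load 47.4 at a = 2.62: Pa²(3L − a)/(6EI) = 1566/EI
  UDL 38.8: wL⁴/(8EI) = 58952/EI
  δ_0 = 63685/EI
Tip deflection under a unit load at Q: L³/(3EI) = 385.9/EI.
Compatibility at Q: δ_0 − R_Q·δ_{QQ} = 0, so R_Q = 63685/385.9 = 165 kN.

R_Q = 165 kN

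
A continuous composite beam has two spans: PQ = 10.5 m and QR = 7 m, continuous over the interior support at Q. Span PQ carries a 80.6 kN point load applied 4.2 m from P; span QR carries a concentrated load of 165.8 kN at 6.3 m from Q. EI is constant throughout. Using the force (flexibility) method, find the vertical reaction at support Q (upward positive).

R_Q = 74.6 kN

Release continuity at Q by inserting a hinge; the redundant is the internal moment M_Q. The primary structure is two simply-supported spans PQ and QR.
Discontinuity in slope at Q on the released structure — sum the simple-span end rotations:
  span PQ: point load 80.6 at a = 4.2: Pab(L + a)/(6LEI) = 497.6/EI
  span QR: point load 165.8 at a = 6.3: Pab(L + b)/(6LEI) = 134/EI
  relative rotation θ_0 = (497.6 + 134)/EI = 631.7/EI
A unit hogging moment at Q produces rotation L₁/(3EI) + L₂/(3EI) = 5.833/EI.
Slope continuity at Q: θ_0 = M_Q·5.833/EI, so M_Q = 631.7/5.833 = 108.3 kN·m (hogging).
Span PQ, ΣM about P with M_Q applied at Q: R_Q^{PQ}·10.5 = 338.5 + 108.3, so R_Q^{PQ} = 42.55 kN and R_P = 80.6 − 42.55 = 38.05 kN.
Span QR, ΣM about R: R_Q^{QR}·7 = 116.1 + 108.3, so R_Q^{QR} = 32.05 kN and R_R = 165.8 − 32.05 = 133.8 kN.
R_Q = 42.55 + 32.05 = 74.6 kN.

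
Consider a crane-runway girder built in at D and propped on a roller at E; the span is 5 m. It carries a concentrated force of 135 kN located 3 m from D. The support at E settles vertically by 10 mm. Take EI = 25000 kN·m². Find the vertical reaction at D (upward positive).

Take the reaction at E as the redundant and release it; the primary structure is a cantilever fixed at D.
Downward deflection at the released point E due to the loads:
  point load 135 at a = 3: Pa²(3L − a)/(6EI) = 2430/EI
Tip deflection under a unit load at E: L³/(3EI) = 41.67/EI.
With EI = 25000 kN·m²: δ_0 = 0.0972 m and δ_{EE} = 0.001667 m/kN.
Compatibility — the beam at E must follow the support down by 0.01 m: δ_0 − R_E·δ_{EE} = 0.01, so R_E = (0.0972 − 0.01)/0.001667 = 52.32 kN.
Vertical equilibrium: R_D = ΣP − R_E = 135 − 52.32 = 82.68 kN.

R_D = 82.68 kN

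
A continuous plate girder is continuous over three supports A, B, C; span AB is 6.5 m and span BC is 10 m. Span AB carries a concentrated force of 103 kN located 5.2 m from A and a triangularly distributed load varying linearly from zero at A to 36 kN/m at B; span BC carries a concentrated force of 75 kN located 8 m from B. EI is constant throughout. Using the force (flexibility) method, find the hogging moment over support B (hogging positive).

M_B = 121.6 kN·m

Release continuity at B by inserting a hinge; the redundant is the internal moment M_B. The primary structure is two simply-supported spans AB and BC.
End slopes at the hinge B, treating each span as simply supported:
  span AB: point load 103 at a = 5.2: Pab(L + a)/(6LEI) = 208.9/EI
  span AB: triangular load, peak 36: w₀L³/(45EI) = 219.7/EI
  span BC: point load 75 at a = 8: Pab(L + b)/(6LEI) = 240/EI
  relative rotation θ_0 = (428.6 + 240)/EI = 668.6/EI
A unit hogging moment at B produces rotation L₁/(3EI) + L₂/(3EI) = 5.5/EI.
Compatibility: M_B·(L₁+L₂)/(3EI) = θ_0, giving M_B = 121.6 kN·m (hogging).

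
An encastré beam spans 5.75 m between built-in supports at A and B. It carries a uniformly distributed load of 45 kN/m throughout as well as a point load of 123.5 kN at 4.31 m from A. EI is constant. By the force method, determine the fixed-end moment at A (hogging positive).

Release both end moments; the primary structure is a simply-supported span AB with redundants M_A and M_B.
On the primary (simply-supported) span, the end slopes from the loading are:
  at A: UDL 45: wL³/(24EI) = 356.5/EI
  at B: UDL 45: wL³/(24EI) = 356.5/EI
  at A: point load 123.5 at a = 4.31: Pab(L + b)/(6LEI) = 159.7/EI
  at B: point load 123.5 at a = 4.31: Pab(L + a)/(6LEI) = 223.5/EI
  θ_A0 = 516.2/EI,  θ_B0 = 580/EI
Flexibility coefficients: a unit moment at one end gives L/(3EI) there and L/(6EI) at the far end, so f₁₁ = f₂₂ = 1.917/EI and f₁₂ = f₂₁ = 0.9583/EI.
Compatibility — zero rotation at each built-in end:
  1.917 M_A + 0.9583 M_B = 516.2
  0.9583 M_A + 1.917 M_B = 580
Solving the pair gives M_A = 157.4 kN·m and M_B = 223.9 kN·m (hogging).

M_A = 157.4 kN·m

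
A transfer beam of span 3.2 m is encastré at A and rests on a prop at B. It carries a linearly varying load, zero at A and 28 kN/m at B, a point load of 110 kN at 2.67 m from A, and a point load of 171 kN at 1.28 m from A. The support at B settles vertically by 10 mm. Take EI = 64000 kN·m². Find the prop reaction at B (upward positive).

Release the roller at B. Primary structure: cantilever fixed at A.
Free-end deflection of the primary structure under the applied loading (downward +):
  triangular load, peak 28 at the free end: 11w₀L⁴/(120EI) = 269.1/EI
  point load 110 at a = 2.67: Pa²(3L − a)/(6EI) = 905.7/EI
  point load 171 at a = 1.28: Pa²(3L − a)/(6EI) = 388.5/EI
  δ_0 = 1563/EI
Flexibility coefficient — unit upward force at B: δ_{BB} = L³/(3EI) = 10.92/EI.
With EI = 64000 kN·m²: δ_0 = 0.024427 m and δ_{BB} = 0.000171 m/kN.
Compatibility — the beam at B must follow the support down by 0.01 m: δ_0 − R_B·δ_{BB} = 0.01, so R_B = (0.024427 − 0.01)/0.000171 = 84.54 kN.

R_B = 84.54 kN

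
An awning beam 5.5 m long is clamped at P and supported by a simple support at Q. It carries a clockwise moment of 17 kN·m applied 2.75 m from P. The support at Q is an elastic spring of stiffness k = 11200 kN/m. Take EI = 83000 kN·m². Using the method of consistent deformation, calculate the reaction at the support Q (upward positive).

R_Q = 3.067 kN

Release the roller at Q. Primary structure: cantilever fixed at P.
Free-end deflection of the primary structure under the applied loading (downward +):
  clockwise couple 17 at a = 2.75: M₀a(2L − a)/(2EI) = 192.8/EI
Flexibility coefficient — unit upward force at Q: δ_{QQ} = L³/(3EI) = 55.46/EI.
With EI = 83000 kN·m²: δ_0 = 0.002323 m and δ_{QQ} = 0.000668 m/kN.
Compatibility — the spring shortens by R_Q/k under the reaction it provides: δ_0 − R_Q·δ_{QQ} = R_Q/k. With 1/k = 0.000089 m/kN, R_Q = δ_0 / (δ_{QQ} + 1/k) = 0.002323 / (0.000668 + 0.000089) = 3.067 kN.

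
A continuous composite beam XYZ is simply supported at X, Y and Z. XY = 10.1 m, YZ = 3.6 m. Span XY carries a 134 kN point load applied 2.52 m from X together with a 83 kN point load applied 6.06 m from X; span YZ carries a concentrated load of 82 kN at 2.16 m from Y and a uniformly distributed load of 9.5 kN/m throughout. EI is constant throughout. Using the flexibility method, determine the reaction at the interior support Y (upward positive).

Release continuity at Y by inserting a hinge; the redundant is the internal moment M_Y. The primary structure is two simply-supported spans XY and YZ.
Discontinuity in slope at Y on the released structure — sum the simple-span end rotations:
  span XY: point load 134 at a = 2.52: Pab(L + a)/(6LEI) = 533/EI
  span XY: point load 83 at a = 6.06: Pab(L + a)/(6LEI) = 541.9/EI
  span YZ: point load 82 at a = 2.16: Pab(L + b)/(6LEI) = 59.51/EI
  span YZ: UDL 9.5: wL³/(24EI) = 18.47/EI
  relative rotation θ_0 = (1075 + 77.98)/EI = 1153/EI
A unit hogging moment at Y produces rotation L₁/(3EI) + L₂/(3EI) = 4.567/EI.
Compatibility: M_Y·(L₁+L₂)/(3EI) = θ_0, giving M_Y = 252.5 kN·m (hogging).
Span XY, ΣM about X with M_Y applied at Y: R_Y^{XY}·10.1 = 840.7 + 252.5, so R_Y^{XY} = 108.2 kN and R_X = 217 − 108.2 = 108.8 kN.
Span YZ, ΣM about Z: R_Y^{YZ}·3.6 = 179.6 + 252.5, so R_Y^{YZ} = 120 kN and R_Z = 116.2 − 120 = -3.828 kN.
R_Y = 108.2 + 120 = 228.3 kN.

R_Y = 228.3 kN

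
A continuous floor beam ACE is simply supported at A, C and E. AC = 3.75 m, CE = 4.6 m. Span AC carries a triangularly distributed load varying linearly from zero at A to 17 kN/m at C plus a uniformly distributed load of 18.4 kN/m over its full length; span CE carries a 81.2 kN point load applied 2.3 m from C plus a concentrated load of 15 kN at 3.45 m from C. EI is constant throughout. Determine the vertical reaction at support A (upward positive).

Insert a hinge at C; M_C is the redundant, and each span becomes simply supported.
Discontinuity in slope at C on the released structure — sum the simple-span end rotations:
  span AC: triangular load, peak 17: w₀L³/(45EI) = 19.92/EI
  span AC: UDL 18.4: wL³/(24EI) = 40.43/EI
  span CE: point load 81.2 at a = 2.3: Pab(L + b)/(6LEI) = 107.4/EI
  span CE: point load 15 at a = 3.45: Pab(L + b)/(6LEI) = 12.4/EI
  relative rotation θ_0 = (60.35 + 119.8)/EI = 180.1/EI
A unit hogging moment at C produces rotation L₁/(3EI) + L₂/(3EI) = 2.783/EI.
Compatibility: M_C·(L₁+L₂)/(3EI) = θ_0, giving M_C = 64.72 kN·m (hogging).
Span AC, ΣM about A with M_C applied at C: R_C^{AC}·3.75 = 209.1 + 64.72, so R_C^{AC} = 73.01 kN and R_A = 100.9 − 73.01 = 27.87 kN.

R_A = 27.87 kN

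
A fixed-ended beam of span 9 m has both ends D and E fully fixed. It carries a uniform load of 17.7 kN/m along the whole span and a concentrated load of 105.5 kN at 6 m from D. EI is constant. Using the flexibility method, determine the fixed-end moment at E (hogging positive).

M_E = 260.1 kN·m

Release both end moments; the primary structure is a simply-supported span DE with redundants M_D and M_E.
Simple-span end rotations at D and E under the given loads:
  at D: UDL 17.7: wL³/(24EI) = 537.6/EI
  at E: UDL 17.7: wL³/(24EI) = 537.6/EI
  at D: point load 105.5 at a = 6: Pab(L + b)/(6LEI) = 422/EI
  at E: point load 105.5 at a = 6: Pab(L + a)/(6LEI) = 527.5/EI
  θ_D0 = 959.6/EI,  θ_E0 = 1065/EI
Flexibility coefficients: a unit moment at one end gives L/(3EI) there and L/(6EI) at the far end, so f₁₁ = f₂₂ = 3/EI and f₁₂ = f₂₁ = 1.5/EI.
Compatibility — zero rotation at each built-in end:
  3 M_D + 1.5 M_E = 959.6
  1.5 M_D + 3 M_E = 1065
Solving the pair gives M_D = 189.8 kN·m and M_E = 260.1 kN·m (hogging).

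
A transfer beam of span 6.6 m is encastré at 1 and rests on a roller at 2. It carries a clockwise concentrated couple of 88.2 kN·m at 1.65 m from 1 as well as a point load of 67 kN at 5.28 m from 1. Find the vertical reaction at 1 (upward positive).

Remove the prop at 2; the released (primary) structure is a cantilever built in at 1.
Primary-structure tip deflection at 2 by superposition:
  clockwise couple 88.2 at a = 1.65: M₀a(2L − a)/(2EI) = 840.4/EI
  point load 67 at a = 5.28: Pa²(3L − a)/(6EI) = 4520/EI
  δ_0 = 5361/EI
Flexibility coefficient — unit upward force at 2: δ_{22} = L³/(3EI) = 95.83/EI.
Compatibility at 2: δ_0 − R_2·δ_{22} = 0, so R_2 = 5361/95.83 = 55.94 kN.
Vertical equilibrium: R_1 = ΣP − R_2 = 67 − 55.94 = 11.06 kN.

R_1 = 11.06 kN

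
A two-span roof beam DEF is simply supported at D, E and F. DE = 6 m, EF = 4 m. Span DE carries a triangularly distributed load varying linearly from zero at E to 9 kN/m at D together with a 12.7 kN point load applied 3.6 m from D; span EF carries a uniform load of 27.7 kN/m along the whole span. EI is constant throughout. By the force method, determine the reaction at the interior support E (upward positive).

R_E = 89.64 kN

Take M_E as the redundant. Released structure: two simple spans DE and EF with a hinge at E.
Rotations at E on the released spans (each span's end-slope, ×1/EI):
  span DE: triangular load, peak 9: 7w₀L³/(360EI) = 37.8/EI
  span DE: point load 12.7 at a = 3.6: Pab(L + a)/(6LEI) = 29.26/EI
  span EF: UDL 27.7: wL³/(24EI) = 73.87/EI
  relative rotation θ_0 = (67.06 + 73.87)/EI = 140.9/EI
A unit hogging moment at E produces rotation L₁/(3EI) + L₂/(3EI) = 3.333/EI.
Compatibility: M_E·(L₁+L₂)/(3EI) = θ_0, giving M_E = 42.28 kN·m (hogging).
Span DE, ΣM about D with M_E applied at E: R_E^{DE}·6 = 99.72 + 42.28, so R_E^{DE} = 23.67 kN and R_D = 39.7 − 23.67 = 16.03 kN.
Span EF, ΣM about F: R_E^{EF}·4 = 221.6 + 42.28, so R_E^{EF} = 65.97 kN and R_F = 110.8 − 65.97 = 44.83 kN.
R_E = 23.67 + 65.97 = 89.64 kN.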